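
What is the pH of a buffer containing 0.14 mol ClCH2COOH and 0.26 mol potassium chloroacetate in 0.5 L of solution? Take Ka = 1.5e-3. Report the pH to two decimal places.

pKa = −log(1.5 × 10^-3) = 2.824
Using pH = pKa + log([base]/[acid]) with [base]/[acid] = 0.26/0.14:
pH = 2.824 + (+0.269) = 3.09

pH = 3.09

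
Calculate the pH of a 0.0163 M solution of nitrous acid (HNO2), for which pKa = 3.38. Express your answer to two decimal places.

pH = 2.62

HNO2 ⇌ NO2- + H+
Ka = 10^(−3.38) = 4.17 × 10^-4
From the ICE table, Ka = [H+]²/(0.0163 − [H+]) = 4.17 × 10^-4.
Here C₀/Ka ≈ 39.1, so the small-[H+] approximation fails. Use the quadratic:
[H+] = (−Ka + √(Ka² + 4·Ka·C₀))/2 = 2.41 × 10^-3 M
pH = −log(2.41 × 10^-3) = 2.62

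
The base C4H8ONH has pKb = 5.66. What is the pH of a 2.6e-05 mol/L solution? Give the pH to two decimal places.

pH = 8.81

C4H8ONH + H2O ⇌ C4H8ONH2+ + OH-
Kb = 10^(−5.66) = 2.19 × 10^-6
From the ICE table, Kb = [OH-]²/(2.6e-05 − [OH-]) = 2.19 × 10^-6.
[OH-] is not negligible relative to C₀; solve [OH-]² + 2.19e-06·[OH-] − 5.69e-11 = 0.
[OH-] = [−2.19e-06 + √(2.19e-06² + 2.28e-10)]/2 = 6.53 × 10^-6 M
pOH = 5.19, so pH = 14.00 − pOH = 8.81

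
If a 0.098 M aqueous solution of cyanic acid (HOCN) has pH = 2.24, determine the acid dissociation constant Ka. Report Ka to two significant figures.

Ka = 3.6 × 10^-4

[H+] = 10^(-2.24) = 5.75 × 10^-3 M
At equilibrium [HA] = 0.098 − 5.75 × 10^-3 = 9.22 × 10^-2 M
Ka = [H+][A-]/[HA] = (5.75 × 10^-3)² / 9.22 × 10^-2 = 3.6 × 10^-4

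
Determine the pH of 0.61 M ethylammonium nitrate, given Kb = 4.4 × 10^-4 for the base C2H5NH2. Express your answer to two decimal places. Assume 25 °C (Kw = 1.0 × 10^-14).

C2H5NH3+ is the conjugate acid of the weak base C2H5NH2.
Ka = Kw/Kb = 1.0×10^-14 / 4.4 × 10^-4 = 2.27 × 10^-11
Ka = x²/(0.61 − x) = 2.27 × 10^-11
Since Ka ≪ C₀, x ≈ √(Ka·C₀) = 3.72 × 10^-6 M.
(x/C₀ = 0.00061% < 5%, so the approximation holds.)
pH = −log[H+] = −log(3.72 × 10^-6) = 5.43

pH = 5.43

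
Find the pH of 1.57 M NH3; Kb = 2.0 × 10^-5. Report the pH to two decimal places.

pH = 11.75

NH3 + H2O ⇌ NH4+ + OH-
From the ICE table, Kb = [OH-]²/(1.57 − [OH-]) = 2.0 × 10^-5.
Neglecting [OH-] in the denominator: [OH-] = √(2.0 × 10^-5 × 1.57) = 5.60 × 10^-3 M
Check: 0.36% ionized — well under 5%, approximation valid.
pOH = 2.25, so pH = 14.00 − pOH = 11.75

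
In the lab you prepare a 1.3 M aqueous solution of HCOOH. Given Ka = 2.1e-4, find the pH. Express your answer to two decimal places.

pH = 1.78

HCOOH ⇌ HCOO- + H+
From the ICE table, Ka = x²/(1.3 − x) = 2.1 × 10^-4.
Assume x ≪ 1.3: x ≈ √(2.1 × 10^-4 × 1.3) = 1.65 × 10^-2 M
(x/C₀ = 1.3% < 5%, so the approximation holds.)
pH = −log[H+] = −log(1.65 × 10^-2) = 1.78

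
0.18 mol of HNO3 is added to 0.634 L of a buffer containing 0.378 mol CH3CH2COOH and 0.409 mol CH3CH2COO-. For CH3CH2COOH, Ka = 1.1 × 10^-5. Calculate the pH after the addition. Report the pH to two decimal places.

After neutralization: n(CH3CH2COOH) = 0.558 mol, n(CH3CH2COO-) = 0.229 mol.
pKa = −log(1.1 × 10^-5) = 4.959
pH = pKa + log([A⁻]/[HA]) = 4.959 + log(0.229/0.558) = 4.959 -0.387

pH = 4.57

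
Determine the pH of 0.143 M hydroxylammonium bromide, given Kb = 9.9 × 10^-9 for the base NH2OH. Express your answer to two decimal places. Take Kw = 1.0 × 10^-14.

NH3OH+ is the conjugate acid of the weak base NH2OH.
Ka = Kw/Kb = 1.0×10^-14 / 9.9 × 10^-9 = 1.01 × 10^-6
Ka = [H+]²/(0.143 − [H+]) = 1.01 × 10^-6
Since Ka ≪ C₀, [H+] ≈ √(Ka·C₀) = 3.80 × 10^-4 M.
pH = −log[H+] = −log(3.80 × 10^-4) = 3.42

pH = 3.42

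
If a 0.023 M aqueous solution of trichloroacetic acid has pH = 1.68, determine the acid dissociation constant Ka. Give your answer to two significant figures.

[H+] = 10^(-1.68) = 2.09 × 10^-2 M
At equilibrium [HA] = 0.023 − 2.09 × 10^-2 = 2.10 × 10^-3 M
Ka = [H+][A-]/[HA] = (2.09 × 10^-2)² / 2.10 × 10^-3 = 2.1 × 10^-1

Ka = 2.1 × 10^-1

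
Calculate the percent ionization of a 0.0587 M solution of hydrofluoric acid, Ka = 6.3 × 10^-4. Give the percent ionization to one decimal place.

9.8%

HF ⇌ F- + H+; let x = [H+] at equilibrium.
Solve x² + 0.00063x − 3.7e-05 = 0 → x = 5.77 × 10^-3 M
% ionization = x/C₀ × 100% = 5.77 × 10^-3/0.0587 × 100% = 9.8%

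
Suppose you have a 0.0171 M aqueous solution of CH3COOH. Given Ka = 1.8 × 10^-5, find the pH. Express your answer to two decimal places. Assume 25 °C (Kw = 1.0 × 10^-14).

CH3COOH ⇌ CH3COO- + H+
Ka = x²/(0.0171 − x) = 1.8 × 10^-5
Assume x ≪ 0.0171: x ≈ √(1.8 × 10^-5 × 0.0171) = 5.55 × 10^-4 M
(x/C₀ = 3.2% < 5%, so the approximation holds.)
pH = −log(5.55 × 10^-4) = 3.26

pH = 3.26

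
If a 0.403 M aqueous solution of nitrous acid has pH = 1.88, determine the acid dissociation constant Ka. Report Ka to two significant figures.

[H+] = 10^(-1.88) = 1.32 × 10^-2 M
At equilibrium [HA] = 0.403 − 1.32 × 10^-2 = 3.90 × 10^-1 M
Ka = [H+][A-]/[HA] = (1.32 × 10^-2)² / 3.90 × 10^-1 = 4.5 × 10^-4

Ka = 4.5 × 10^-4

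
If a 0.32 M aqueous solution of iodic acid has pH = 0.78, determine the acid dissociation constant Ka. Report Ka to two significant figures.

[H+] = 10^(-0.78) = 1.66 × 10^-1 M
At equilibrium [HA] = 0.32 − 1.66 × 10^-1 = 1.54 × 10^-1 M
Ka = [H+][A-]/[HA] = (1.66 × 10^-1)² / 1.54 × 10^-1 = 1.8 × 10^-1

Ka = 1.8 × 10^-1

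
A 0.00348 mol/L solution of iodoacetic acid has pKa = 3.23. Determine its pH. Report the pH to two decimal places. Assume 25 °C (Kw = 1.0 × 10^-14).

pH = 2.93

ICH2COOH ⇌ ICH2COO- + H+
Ka = 10^(−3.23) = 5.89 × 10^-4
Ka = x²/(0.00348 − x) = 5.89 × 10^-4
x is not negligible relative to C₀; solve x² + 0.000589·x − 2.05e-06 = 0.
x = [−0.000589 + √(0.000589² + 8.2e-06)]/2 = 1.17 × 10^-3 M
pH = −log(1.17 × 10^-3) = 2.93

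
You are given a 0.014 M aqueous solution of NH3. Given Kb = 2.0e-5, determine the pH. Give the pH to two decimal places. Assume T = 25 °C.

pH = 10.72

NH3 + H2O ⇌ NH4+ + OH-
Let x = [OH-] at equilibrium. Kb = x²/(0.014 − x).
Neglecting x in the denominator: x = √(2.0 × 10^-5 × 0.014) = 5.29 × 10^-4 M
Check: 3.8% ionized — well under 5%, approximation valid.
pOH = −log(5.29 × 10^-4) = 3.28; pH = 14.00 − 3.28 = 10.72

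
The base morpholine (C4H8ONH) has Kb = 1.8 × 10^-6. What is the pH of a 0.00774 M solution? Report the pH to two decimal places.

C4H8ONH + H2O ⇌ C4H8ONH2+ + OH-
From the ICE table, Kb = x²/(0.00774 − x) = 1.8 × 10^-6.
Neglecting x in the denominator: x = √(1.8 × 10^-6 × 0.00774) = 1.18 × 10^-4 M
(x/C₀ = 1.5% < 5%, so the approximation holds.)
pOH = 3.93, so pH = 14.00 − pOH = 10.07

pH = 10.07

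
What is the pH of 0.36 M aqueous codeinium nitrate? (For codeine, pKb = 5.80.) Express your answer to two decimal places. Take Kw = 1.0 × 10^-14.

pH = 4.32

C18H22NO3+ is the conjugate acid of the weak base C18H21NO3.
Kb = 10^(−5.80) = 1.58 × 10^-6
Ka = Kw/Kb = 1.0×10^-14 / 1.58 × 10^-6 = 6.33 × 10^-9
From the ICE table, Ka = x²/(0.36 − x) = 6.33 × 10^-9.
Assume x ≪ 0.36: x ≈ √(6.33 × 10^-9 × 0.36) = 4.77 × 10^-5 M
(x/C₀ = 0.013% < 5%, so the approximation holds.)
pH = −log[H+] = −log(4.77 × 10^-5) = 4.32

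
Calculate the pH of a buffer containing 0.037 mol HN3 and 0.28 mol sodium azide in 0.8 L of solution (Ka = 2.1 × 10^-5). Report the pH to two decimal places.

pH = 5.56

pKa = −log(2.1 × 10^-5) = 4.678
Henderson–Hasselbalch: pH = pKa + log([N3-]/[HN3]) = 4.678 + log(0.28/0.037)
pH = 4.678 + (+0.879) = 5.56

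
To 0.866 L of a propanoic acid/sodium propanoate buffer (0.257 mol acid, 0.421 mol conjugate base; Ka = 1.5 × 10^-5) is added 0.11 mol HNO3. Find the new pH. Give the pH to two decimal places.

pH = 4.75

Added H+ converts CH3CH2COO- to CH3CH2COOH: CH3CH2COOH → 0.367 mol, CH3CH2COO- → 0.311 mol.
pKa = −log(1.5 × 10^-5) = 4.824
pH = pKa + log(n_CH3CH2COO-/n_CH3CH2COOH) = 4.824 + log(0.311/0.367) = 4.824 + (-0.072)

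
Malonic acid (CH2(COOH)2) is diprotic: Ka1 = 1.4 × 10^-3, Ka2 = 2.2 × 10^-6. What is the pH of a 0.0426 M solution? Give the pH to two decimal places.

pH = 2.15

Since Ka1 ≫ Ka2, the first ionization dominates [H+].
Ka1 = x²/(0.0426 − x) = 1.4 × 10^-3
Solving the quadratic: x = (−Ka1 + √(Ka1² + 4·Ka1·C₀))/2 = 7.05 × 10^-3 M
pH = −log(7.05 × 10^-3) = 2.15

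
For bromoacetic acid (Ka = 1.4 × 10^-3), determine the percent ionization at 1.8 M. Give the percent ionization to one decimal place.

2.8%

BrCH2COOH ⇌ BrCH2COO- + H+; let x = [H+] at equilibrium.
x ≈ √(Ka·C₀) = √(1.4 × 10^-3 × 1.8) = 5.02 × 10^-2 M
Fraction ionized = 5.02 × 10^-2 / 1.8 = 0.0279 → 2.8%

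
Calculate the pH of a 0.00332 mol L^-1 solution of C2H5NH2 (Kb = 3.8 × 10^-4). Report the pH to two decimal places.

pH = 10.98

C2H5NH2 + H2O ⇌ C2H5NH3+ + OH-
Kb = x²/(0.00332 − x) = 3.8 × 10^-4
The 5% rule fails; solving x² + Kb·x − Kb·C₀ = 0 exactly:
x = [−0.00038 + √(0.00038² + 5.05e-06)]/2 = 9.49 × 10^-4 M
pOH = −log(9.49 × 10^-4) = 3.02; pH = 14.00 − 3.02 = 10.98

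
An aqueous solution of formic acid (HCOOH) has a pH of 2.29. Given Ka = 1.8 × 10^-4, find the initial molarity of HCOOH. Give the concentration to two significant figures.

[H+] = 10^(-2.29) = 5.13 × 10^-3 M = x
Ka = x²/(C₀ − x) ⇒ C₀ = x + x²/Ka
C₀ = 5.13 × 10^-3 + (5.13 × 10^-3)²/(1.8 × 10^-4) = 1.51 × 10^-1 M

C₀ = 1.5 × 10^-1 M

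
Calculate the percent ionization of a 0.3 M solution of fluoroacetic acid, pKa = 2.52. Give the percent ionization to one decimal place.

9.5%

FCH2COOH ⇌ FCH2COO- + H+; let x = [H+] at equilibrium.
Ka = 10^(−2.52) = 3.02 × 10^-3
Solve x² + 0.00302x − 0.000906 = 0 → x = 2.86 × 10^-2 M
% ionization = x/C₀ × 100% = 2.86 × 10^-2/0.3 × 100% = 9.5%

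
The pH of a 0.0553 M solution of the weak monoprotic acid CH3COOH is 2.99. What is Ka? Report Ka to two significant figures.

Ka = 1.9 × 10^-5

[H+] = 10^(-2.99) = 1.02 × 10^-3 M
At equilibrium [HA] = 0.0553 − 1.02 × 10^-3 = 5.43 × 10^-2 M
Ka = [H+][A-]/[HA] = (1.02 × 10^-3)² / 5.43 × 10^-2 = 1.9 × 10^-5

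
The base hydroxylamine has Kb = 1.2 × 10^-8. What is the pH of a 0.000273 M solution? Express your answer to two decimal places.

NH2OH + H2O ⇌ NH3OH+ + OH-
Let x = [OH-] at equilibrium. Kb = x²/(0.000273 − x).
Since Kb ≪ C₀, x ≈ √(Kb·C₀) = 1.81 × 10^-6 M.
pOH = −log(1.81 × 10^-6) = 5.74; pH = 14.00 − 5.74 = 8.26

pH = 8.26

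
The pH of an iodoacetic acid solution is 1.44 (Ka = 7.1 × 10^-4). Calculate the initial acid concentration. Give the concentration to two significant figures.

C₀ = 1.9 M

[H+] = 10^(-1.44) = 3.63 × 10^-2 M = x
Ka = x²/(C₀ − x) ⇒ C₀ = x + x²/Ka
C₀ = 3.63 × 10^-2 + (3.63 × 10^-2)²/(7.1 × 10^-4) = 1.89 M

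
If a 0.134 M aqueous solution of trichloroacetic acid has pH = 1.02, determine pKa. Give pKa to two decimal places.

[H+] = 10^(-1.02) = 9.55 × 10^-2 M
At equilibrium [HA] = 0.134 − 9.55 × 10^-2 = 3.85 × 10^-2 M
Ka = [H+][A-]/[HA] = (9.55 × 10^-2)² / 3.85 × 10^-2 = 2.37 × 10^-1
pKa = -log(2.37 × 10^-1) = 0.63

pKa = 0.63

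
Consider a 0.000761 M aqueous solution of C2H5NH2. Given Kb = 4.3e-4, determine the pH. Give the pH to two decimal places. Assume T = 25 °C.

pH = 10.60

C2H5NH2 + H2O ⇌ C2H5NH3+ + OH-
From the ICE table, Kb = x²/(0.000761 − x) = 4.3 × 10^-4.
The 5% rule fails; solving x² + Kb·x − Kb·C₀ = 0 exactly:
x = (−Kb + √(Kb² + 4·Kb·C₀))/2 = 3.96 × 10^-4 M
pOH = −log(3.96 × 10^-4) = 3.40; pH = 14.00 − 3.40 = 10.60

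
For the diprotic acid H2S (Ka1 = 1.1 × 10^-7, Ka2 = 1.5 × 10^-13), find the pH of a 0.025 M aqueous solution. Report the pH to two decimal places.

pH = 4.28

Since Ka1 ≫ Ka2, the first ionization dominates [H+].
Ka1 = x²/(0.025 − x) = 1.1 × 10^-7
x ≈ √(1.1 × 10^-7 × 0.025) = 5.24 × 10^-5 M
pH = −log(5.24 × 10^-5) = 4.28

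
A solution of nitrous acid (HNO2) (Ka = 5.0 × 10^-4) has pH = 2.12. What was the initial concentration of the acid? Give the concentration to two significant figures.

[H+] = 10^(-2.12) = 7.59 × 10^-3 M = x
Ka = x²/(C₀ − x) ⇒ C₀ = x + x²/Ka
C₀ = 7.59 × 10^-3 + (7.59 × 10^-3)²/(5.0 × 10^-4) = 1.23 × 10^-1 M

C₀ = 1.2 × 10^-1 M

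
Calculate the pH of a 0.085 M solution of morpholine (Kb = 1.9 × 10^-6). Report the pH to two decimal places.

C4H8ONH + H2O ⇌ C4H8ONH2+ + OH-
Let x = [OH-] at equilibrium. Kb = x²/(0.085 − x).
Neglecting x in the denominator: x = √(1.9 × 10^-6 × 0.085) = 4.02 × 10^-4 M
Check: 0.47% ionized — well under 5%, approximation valid.
pOH = 3.40, so pH = 14.00 − pOH = 10.60

pH = 10.60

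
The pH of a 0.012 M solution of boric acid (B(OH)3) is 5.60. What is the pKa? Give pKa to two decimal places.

pKa = 9.28

[H+] = 10^(-5.60) = 2.51 × 10^-6 M
At equilibrium [HA] = 0.012 − 2.51 × 10^-6 = 1.20 × 10^-2 M
Ka = [H+][A-]/[HA] = (2.51 × 10^-6)² / 1.20 × 10^-2 = 5.25 × 10^-10
pKa = -log(5.25 × 10^-10) = 9.28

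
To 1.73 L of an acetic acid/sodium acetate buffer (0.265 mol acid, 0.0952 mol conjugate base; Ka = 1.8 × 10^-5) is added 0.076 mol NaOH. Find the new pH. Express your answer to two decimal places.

OH- converts CH3COOH to CH3COO-: CH3COOH → 0.189 mol, CH3COO- → 0.171 mol.
pKa = −log(1.8 × 10^-5) = 4.745
pH = pKa + log([A⁻]/[HA]) = 4.745 + log(0.171/0.189) = 4.745 -0.043

pH = 4.70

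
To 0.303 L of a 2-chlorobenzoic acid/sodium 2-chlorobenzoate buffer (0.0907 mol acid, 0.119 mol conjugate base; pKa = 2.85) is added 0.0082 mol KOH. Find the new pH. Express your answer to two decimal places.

pH = 3.04

OH- converts ClC6H4COOH to ClC6H4COO-: ClC6H4COOH → 0.0825 mol, ClC6H4COO- → 0.127 mol.
pH = pKa + log([A⁻]/[HA]) = 2.85 + log(0.127/0.0825) = 2.85 +0.187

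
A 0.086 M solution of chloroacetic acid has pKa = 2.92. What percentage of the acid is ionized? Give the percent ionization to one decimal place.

ClCH2COOH ⇌ ClCH2COO- + H+; let x = [H+] at equilibrium.
Ka = 10^(−2.92) = 1.20 × 10^-3
Ka = x²/(C₀ − x); solving the quadratic gives x = 9.58 × 10^-3 M.
Fraction ionized = 9.58 × 10^-3 / 0.086 = 0.1114 → 11.1%

11.1%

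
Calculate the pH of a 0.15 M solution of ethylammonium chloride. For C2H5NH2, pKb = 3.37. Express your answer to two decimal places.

C2H5NH3+ is the conjugate acid of the weak base C2H5NH2.
Kb = 10^(−3.37) = 4.27 × 10^-4
Ka = Kw/Kb = 1.0×10^-14 / 4.27 × 10^-4 = 2.34 × 10^-11
Ka = x²/(0.15 − x) = 2.34 × 10^-11
Since Ka ≪ C₀, x ≈ √(Ka·C₀) = 1.87 × 10^-6 M.
(x/C₀ = 0.0012% < 5%, so the approximation holds.)
pH = −log(1.87 × 10^-6) = 5.73

pH = 5.73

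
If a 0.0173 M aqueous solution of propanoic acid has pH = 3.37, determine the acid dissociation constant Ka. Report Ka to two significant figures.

Ka = 1.1 × 10^-5

[H+] = 10^(-3.37) = 4.27 × 10^-4 M
At equilibrium [HA] = 0.0173 − 4.27 × 10^-4 = 1.69 × 10^-2 M
Ka = [H+][A-]/[HA] = (4.27 × 10^-4)² / 1.69 × 10^-2 = 1.1 × 10^-5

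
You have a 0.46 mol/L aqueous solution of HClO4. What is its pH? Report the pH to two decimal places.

HClO4 is a strong acid and dissociates completely, so [H+] = 0.46 M.
pH = -log(0.46) = 0.34

pH = 0.34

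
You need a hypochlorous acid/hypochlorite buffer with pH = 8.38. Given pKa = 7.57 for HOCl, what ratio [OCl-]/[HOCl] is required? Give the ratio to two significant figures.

pH = pKa + log(r) ⇒ log(r) = 8.38 − 7.57 = +0.81
r = [OCl-]/[HOCl] = 10^(+0.81) = 6.46

ratio = 6.5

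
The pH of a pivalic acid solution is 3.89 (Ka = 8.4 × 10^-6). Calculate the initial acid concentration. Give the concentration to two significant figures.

[H+] = 10^(-3.89) = 1.29 × 10^-4 M = x
Ka = x²/(C₀ − x) ⇒ C₀ = x + x²/Ka
C₀ = 1.29 × 10^-4 + (1.29 × 10^-4)²/(8.4 × 10^-6) = 2.11 × 10^-3 M

C₀ = 2.1 × 10^-3 M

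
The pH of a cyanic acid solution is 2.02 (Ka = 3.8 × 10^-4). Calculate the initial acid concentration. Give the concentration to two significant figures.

C₀ = 2.5 × 10^-1 M

[H+] = 10^(-2.02) = 9.55 × 10^-3 M = x
Ka = x²/(C₀ − x) ⇒ C₀ = x + x²/Ka
C₀ = 9.55 × 10^-3 + (9.55 × 10^-3)²/(3.8 × 10^-4) = 2.50 × 10^-1 M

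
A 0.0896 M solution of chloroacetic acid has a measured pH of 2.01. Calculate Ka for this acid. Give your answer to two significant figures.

[H+] = 10^(-2.01) = 9.77 × 10^-3 M
At equilibrium [HA] = 0.0896 − 9.77 × 10^-3 = 7.98 × 10^-2 M
Ka = [H+][A-]/[HA] = (9.77 × 10^-3)² / 7.98 × 10^-2 = 1.2 × 10^-3

Ka = 1.2 × 10^-3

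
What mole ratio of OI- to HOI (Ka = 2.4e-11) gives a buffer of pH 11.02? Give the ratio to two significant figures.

pKa = -log(2.4 × 10^-11) = 10.620
pH = pKa + log(r) ⇒ log(r) = 11.02 − 10.620 = +0.400
r = [OI-]/[HOI] = 10^(+0.400) = 2.51

ratio = 2.5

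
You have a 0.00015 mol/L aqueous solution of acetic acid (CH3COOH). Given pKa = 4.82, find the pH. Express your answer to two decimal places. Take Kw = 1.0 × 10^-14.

CH3COOH ⇌ CH3COO- + H+
Ka = 10^(−4.82) = 1.51 × 10^-5
Ka = x²/(0.00015 − x) = 1.51 × 10^-5
The 5% rule fails; solving x² + Ka·x − Ka·C₀ = 0 exactly:
x = (−Ka + √(Ka² + 4·Ka·C₀))/2 = 4.06 × 10^-5 M
pH = −log[H+] = −log(4.06 × 10^-5) = 4.39

pH = 4.39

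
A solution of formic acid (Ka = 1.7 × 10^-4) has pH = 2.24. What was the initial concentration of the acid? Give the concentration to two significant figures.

[H+] = 10^(-2.24) = 5.75 × 10^-3 M = x
Ka = x²/(C₀ − x) ⇒ C₀ = x + x²/Ka
C₀ = 5.75 × 10^-3 + (5.75 × 10^-3)²/(1.7 × 10^-4) = 2.00 × 10^-1 M

C₀ = 2.0 × 10^-1 M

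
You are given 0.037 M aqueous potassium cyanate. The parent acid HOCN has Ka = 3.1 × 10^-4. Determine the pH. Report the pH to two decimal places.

pH = 8.04

OCN- is the conjugate base of the weak acid HOCN.
Kb = Kw/Ka = 1.0×10^-14 / 3.1 × 10^-4 = 3.23 × 10^-11
Kb = [OH-]²/(0.037 − [OH-]) = 3.23 × 10^-11
Since Kb ≪ C₀, [OH-] ≈ √(Kb·C₀) = 1.09 × 10^-6 M.
pOH = 5.96, so pH = 14.00 − pOH = 8.04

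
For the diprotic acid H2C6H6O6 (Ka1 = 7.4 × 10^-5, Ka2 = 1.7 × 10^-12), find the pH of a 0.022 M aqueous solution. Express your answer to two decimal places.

Since Ka1 ≫ Ka2, the first ionization dominates [H+].
Ka1 = x²/(0.022 − x) = 7.4 × 10^-5
Solving the quadratic: x = (−Ka1 + √(Ka1² + 4·Ka1·C₀))/2 = 1.24 × 10^-3 M
pH = −log(1.24 × 10^-3) = 2.91

pH = 2.91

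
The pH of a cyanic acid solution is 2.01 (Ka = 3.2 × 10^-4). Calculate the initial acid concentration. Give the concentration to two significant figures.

[H+] = 10^(-2.01) = 9.77 × 10^-3 M = x
Ka = x²/(C₀ − x) ⇒ C₀ = x + x²/Ka
C₀ = 9.77 × 10^-3 + (9.77 × 10^-3)²/(3.2 × 10^-4) = 3.08 × 10^-1 M

C₀ = 3.1 × 10^-1 M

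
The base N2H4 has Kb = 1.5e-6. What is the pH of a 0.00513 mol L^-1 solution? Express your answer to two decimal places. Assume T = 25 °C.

N2H4 + H2O ⇌ N2H5+ + OH-
Let x = [OH-] at equilibrium. Kb = x²/(0.00513 − x).
Neglecting x in the denominator: x = √(1.5 × 10^-6 × 0.00513) = 8.77 × 10^-5 M
(x/C₀ = 1.7% < 5%, so the approximation holds.)
pOH = 4.06, so pH = 14.00 − pOH = 9.94

pH = 9.94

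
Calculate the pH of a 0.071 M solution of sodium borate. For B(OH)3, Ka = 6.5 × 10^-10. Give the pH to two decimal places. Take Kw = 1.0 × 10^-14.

B(OH)4- is the conjugate base of the weak acid B(OH)3.
Kb = Kw/Ka = 1.0×10^-14 / 6.5 × 10^-10 = 1.54 × 10^-5
Kb = x²/(0.071 − x) = 1.54 × 10^-5
Since Kb ≪ C₀, x ≈ √(Kb·C₀) = 1.05 × 10^-3 M.
(x/C₀ = 1.5% < 5%, so the approximation holds.)
pOH = −log(1.05 × 10^-3) = 2.98; pH = 14.00 − 2.98 = 11.02

pH = 11.02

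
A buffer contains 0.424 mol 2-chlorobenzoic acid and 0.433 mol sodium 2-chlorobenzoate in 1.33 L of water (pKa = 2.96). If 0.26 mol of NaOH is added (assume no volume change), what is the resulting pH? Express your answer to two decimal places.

pH = 3.59

OH- converts ClC6H4COOH to ClC6H4COO-: ClC6H4COOH → 0.164 mol, ClC6H4COO- → 0.693 mol.
pH = pKa + log([A⁻]/[HA]) = 2.96 + log(0.693/0.164) = 2.96 +0.626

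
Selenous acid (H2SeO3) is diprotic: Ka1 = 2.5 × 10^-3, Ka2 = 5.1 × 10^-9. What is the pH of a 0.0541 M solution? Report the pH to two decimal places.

pH = 1.98

Ka1 ≫ Ka2, so treat the first dissociation as the only significant source of H+.
Ka1 = x²/(0.0541 − x) = 2.5 × 10^-3
Solving the quadratic: x = (−Ka1 + √(Ka1² + 4·Ka1·C₀))/2 = 1.04 × 10^-2 M
pH = −log(1.04 × 10^-2) = 1.98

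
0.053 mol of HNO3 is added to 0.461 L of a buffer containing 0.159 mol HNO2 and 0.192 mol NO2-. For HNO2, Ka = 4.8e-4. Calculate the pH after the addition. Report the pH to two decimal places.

After neutralization: n(HNO2) = 0.212 mol, n(NO2-) = 0.139 mol.
pKa = −log(4.8 × 10^-4) = 3.319
Henderson–Hasselbalch with mole ratio 0.139/0.212: pH = 3.319 + (-0.183)

pH = 3.14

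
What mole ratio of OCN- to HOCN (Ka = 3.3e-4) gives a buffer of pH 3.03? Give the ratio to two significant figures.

pKa = -log(3.3 × 10^-4) = 3.481
pH = pKa + log(r) ⇒ log(r) = 3.03 − 3.481 = -0.451
r = [OCN-]/[HOCN] = 10^(-0.451) = 0.354

ratio = 0.35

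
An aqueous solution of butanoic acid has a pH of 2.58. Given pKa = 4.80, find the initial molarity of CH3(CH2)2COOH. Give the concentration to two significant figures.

C₀ = 4.4 × 10^-1 M

[H+] = 10^(-2.58) = 2.63 × 10^-3 M = x
Ka = 10^(−4.80) = 1.58 × 10^-5
Ka = x²/(C₀ − x) ⇒ C₀ = x + x²/Ka
C₀ = 2.63 × 10^-3 + (2.63 × 10^-3)²/(1.58 × 10^-5) = 4.40 × 10^-1 M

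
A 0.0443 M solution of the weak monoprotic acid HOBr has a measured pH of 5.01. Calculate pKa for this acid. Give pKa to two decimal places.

[H+] = 10^(-5.01) = 9.77 × 10^-6 M
At equilibrium [HA] = 0.0443 − 9.77 × 10^-6 = 4.43 × 10^-2 M
Ka = [H+][A-]/[HA] = (9.77 × 10^-6)² / 4.43 × 10^-2 = 2.15 × 10^-9
pKa = -log(2.15 × 10^-9) = 8.67

pKa = 8.67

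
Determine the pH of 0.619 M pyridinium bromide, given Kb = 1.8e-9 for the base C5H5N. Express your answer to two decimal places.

pH = 2.73

C5H5NH+ is the conjugate acid of the weak base C5H5N.
Ka = Kw/Kb = 1.0×10^-14 / 1.8 × 10^-9 = 5.56 × 10^-6
From the ICE table, Ka = [H+]²/(0.619 − [H+]) = 5.56 × 10^-6.
Neglecting [H+] in the denominator: [H+] = √(5.56 × 10^-6 × 0.619) = 1.86 × 10^-3 M
Check: 0.3% ionized — well under 5%, approximation valid.
pH = −log(1.86 × 10^-3) = 2.73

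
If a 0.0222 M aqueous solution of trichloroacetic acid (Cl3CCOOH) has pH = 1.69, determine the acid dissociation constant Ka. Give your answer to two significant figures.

Ka = 2.3 × 10^-1

[H+] = 10^(-1.69) = 2.04 × 10^-2 M
At equilibrium [HA] = 0.0222 − 2.04 × 10^-2 = 1.80 × 10^-3 M
Ka = [H+][A-]/[HA] = (2.04 × 10^-2)² / 1.80 × 10^-3 = 2.3 × 10^-1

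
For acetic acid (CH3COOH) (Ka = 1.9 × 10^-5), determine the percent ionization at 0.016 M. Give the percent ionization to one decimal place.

3.4%

CH3COOH ⇌ CH3COO- + H+; let x = [H+] at equilibrium.
x ≈ √(Ka·C₀) = √(1.9 × 10^-5 × 0.016) = 5.51 × 10^-4 M
Fraction ionized = 5.51 × 10^-4 / 0.016 = 0.0344 → 3.4%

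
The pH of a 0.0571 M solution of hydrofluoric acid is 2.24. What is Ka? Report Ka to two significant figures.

[H+] = 10^(-2.24) = 5.75 × 10^-3 M
At equilibrium [HA] = 0.0571 − 5.75 × 10^-3 = 5.13 × 10^-2 M
Ka = [H+][A-]/[HA] = (5.75 × 10^-3)² / 5.13 × 10^-2 = 6.4 × 10^-4

Ka = 6.4 × 10^-4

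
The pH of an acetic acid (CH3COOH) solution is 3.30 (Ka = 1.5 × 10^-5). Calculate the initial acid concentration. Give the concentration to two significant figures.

[H+] = 10^(-3.30) = 5.01 × 10^-4 M = x
Ka = x²/(C₀ − x) ⇒ C₀ = x + x²/Ka
C₀ = 5.01 × 10^-4 + (5.01 × 10^-4)²/(1.5 × 10^-5) = 1.72 × 10^-2 M

C₀ = 1.7 × 10^-2 M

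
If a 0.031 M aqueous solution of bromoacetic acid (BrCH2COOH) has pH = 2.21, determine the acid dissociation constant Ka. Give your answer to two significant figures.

[H+] = 10^(-2.21) = 6.17 × 10^-3 M
At equilibrium [HA] = 0.031 − 6.17 × 10^-3 = 2.48 × 10^-2 M
Ka = [H+][A-]/[HA] = (6.17 × 10^-3)² / 2.48 × 10^-2 = 1.5 × 10^-3

Ka = 1.5 × 10^-3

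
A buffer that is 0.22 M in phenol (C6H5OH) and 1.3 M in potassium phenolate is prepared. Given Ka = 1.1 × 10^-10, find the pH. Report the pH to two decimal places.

pH = 10.73

pKa = −log(1.1 × 10^-10) = 9.959
Henderson–Hasselbalch: pH = pKa + log([C6H5O-]/[C6H5OH]) = 9.959 + log(1.3/0.22)
pH = 9.959 + (+0.772) = 10.73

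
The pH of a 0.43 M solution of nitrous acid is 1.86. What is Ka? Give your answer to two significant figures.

Ka = 4.6 × 10^-4

[H+] = 10^(-1.86) = 1.38 × 10^-2 M
At equilibrium [HA] = 0.43 − 1.38 × 10^-2 = 4.16 × 10^-1 M
Ka = [H+][A-]/[HA] = (1.38 × 10^-2)² / 4.16 × 10^-1 = 4.6 × 10^-4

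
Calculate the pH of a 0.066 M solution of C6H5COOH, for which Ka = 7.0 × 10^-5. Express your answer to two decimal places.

C6H5COOH ⇌ C6H5COO- + H+
Ka = [H+]²/(0.066 − [H+]) = 7.0 × 10^-5
Since Ka ≪ C₀, [H+] ≈ √(Ka·C₀) = 2.15 × 10^-3 M.
Check: 3.3% ionized — well under 5%, approximation valid.
pH = −log(2.15 × 10^-3) = 2.67

pH = 2.67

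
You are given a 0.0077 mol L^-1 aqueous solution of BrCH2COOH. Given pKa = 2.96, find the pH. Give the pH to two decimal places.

BrCH2COOH ⇌ BrCH2COO- + H+
Ka = 10^(−2.96) = 1.10 × 10^-3
Ka = x²/(0.0077 − x) = 1.10 × 10^-3
x is not negligible relative to C₀; solve x² + 0.0011·x − 8.47e-06 = 0.
x = (−Ka + √(Ka² + 4·Ka·C₀))/2 = 2.41 × 10^-3 M
pH = −log(2.41 × 10^-3) = 2.62

pH = 2.62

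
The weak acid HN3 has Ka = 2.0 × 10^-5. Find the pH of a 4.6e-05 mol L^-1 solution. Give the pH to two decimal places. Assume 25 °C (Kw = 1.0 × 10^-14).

HN3 ⇌ N3- + H+
From the ICE table, Ka = [H+]²/(4.6e-05 − [H+]) = 2.0 × 10^-5.
Here C₀/Ka ≈ 2.3, so the small-[H+] approximation fails. Use the quadratic:
[H+] = (−Ka + √(Ka² + 4·Ka·C₀))/2 = 2.19 × 10^-5 M
pH = −log(2.19 × 10^-5) = 4.66

pH = 4.66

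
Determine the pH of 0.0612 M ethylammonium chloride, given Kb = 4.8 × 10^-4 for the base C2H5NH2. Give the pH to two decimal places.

pH = 5.95

C2H5NH3+ is the conjugate acid of the weak base C2H5NH2.
Ka = Kw/Kb = 1.0×10^-14 / 4.8 × 10^-4 = 2.08 × 10^-11
Let x = [H+] at equilibrium. Ka = x²/(0.0612 − x).
Neglecting x in the denominator: x = √(2.08 × 10^-11 × 0.0612) = 1.13 × 10^-6 M
(x/C₀ = 0.0018% < 5%, so the approximation holds.)
pH = −log[H+] = −log(1.13 × 10^-6) = 5.95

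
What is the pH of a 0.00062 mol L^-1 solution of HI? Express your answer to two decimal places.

pH = 3.21

HI is a strong acid and dissociates completely, so [H+] = 0.00062 M.
pH = -log(0.00062) = 3.21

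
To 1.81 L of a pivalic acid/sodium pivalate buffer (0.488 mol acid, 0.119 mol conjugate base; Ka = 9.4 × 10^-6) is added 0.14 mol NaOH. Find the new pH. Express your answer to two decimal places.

pH = 4.90

OH- converts (CH3)3CCOOH to (CH3)3CCOO-: (CH3)3CCOOH → 0.348 mol, (CH3)3CCOO- → 0.259 mol.
pKa = −log(9.4 × 10^-6) = 5.027
pH = pKa + log([A⁻]/[HA]) = 5.027 + log(0.259/0.348) = 5.027 -0.128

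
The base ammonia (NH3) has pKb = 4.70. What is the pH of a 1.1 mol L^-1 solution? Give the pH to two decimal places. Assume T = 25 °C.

NH3 + H2O ⇌ NH4+ + OH-
Kb = 10^(−4.70) = 2.00 × 10^-5
From the ICE table, Kb = [OH-]²/(1.1 − [OH-]) = 2.00 × 10^-5.
Assume [OH-] ≪ 1.1: [OH-] ≈ √(2.00 × 10^-5 × 1.1) = 4.69 × 10^-3 M
Check: 0.43% ionized — well under 5%, approximation valid.
pOH = 2.33, so pH = 14.00 − pOH = 11.67

pH = 11.67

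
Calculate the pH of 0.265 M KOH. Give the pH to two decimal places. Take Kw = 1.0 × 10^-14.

KOH is a strong base; [OH-] = 0.265 M.
pOH = -log(0.265) = 0.58
pH = 14.00 - 0.58 = 13.42

pH = 13.42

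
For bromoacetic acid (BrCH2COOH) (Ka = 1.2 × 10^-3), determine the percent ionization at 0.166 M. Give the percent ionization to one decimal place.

8.1%

BrCH2COOH ⇌ BrCH2COO- + H+; let x = [H+] at equilibrium.
Solve x² + 0.0012x − 0.000199 = 0 → x = 1.35 × 10^-2 M
Fraction ionized = 1.35 × 10^-2 / 0.166 = 0.0813 → 8.1%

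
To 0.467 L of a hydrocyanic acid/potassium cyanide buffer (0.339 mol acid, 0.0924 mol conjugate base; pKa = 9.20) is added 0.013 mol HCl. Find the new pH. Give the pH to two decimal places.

pH = 8.55

After neutralization: n(HCN) = 0.352 mol, n(CN-) = 0.0794 mol.
Henderson–Hasselbalch with mole ratio 0.0794/0.352: pH = 9.20 + (-0.647)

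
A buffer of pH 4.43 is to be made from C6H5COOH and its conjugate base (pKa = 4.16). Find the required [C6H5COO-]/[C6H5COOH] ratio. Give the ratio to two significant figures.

pH = pKa + log(r) ⇒ log(r) = 4.43 − 4.16 = +0.27
r = [C6H5COO-]/[C6H5COOH] = 10^(+0.27) = 1.86

ratio = 1.9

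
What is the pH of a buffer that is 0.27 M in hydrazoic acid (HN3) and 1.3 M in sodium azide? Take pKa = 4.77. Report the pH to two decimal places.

pH = 5.45

pH = pKa + log([A⁻]/[HA]) = 4.77 + log(1.3/0.27)
pH = 4.77 + (+0.683) = 5.45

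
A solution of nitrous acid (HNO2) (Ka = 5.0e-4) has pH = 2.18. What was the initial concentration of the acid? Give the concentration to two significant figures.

[H+] = 10^(-2.18) = 6.61 × 10^-3 M = x
Ka = x²/(C₀ − x) ⇒ C₀ = x + x²/Ka
C₀ = 6.61 × 10^-3 + (6.61 × 10^-3)²/(5.0 × 10^-4) = 9.40 × 10^-2 M

C₀ = 9.4 × 10^-2 M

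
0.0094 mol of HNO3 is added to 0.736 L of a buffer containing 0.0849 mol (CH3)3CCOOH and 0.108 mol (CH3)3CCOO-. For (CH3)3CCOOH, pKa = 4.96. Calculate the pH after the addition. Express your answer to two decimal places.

pH = 4.98

Added H+ converts (CH3)3CCOO- to (CH3)3CCOOH: (CH3)3CCOOH → 0.0943 mol, (CH3)3CCOO- → 0.0986 mol.
pH = pKa + log([A⁻]/[HA]) = 4.96 + log(0.0986/0.0943) = 4.96 +0.019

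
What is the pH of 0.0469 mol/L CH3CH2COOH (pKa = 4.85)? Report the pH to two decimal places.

pH = 3.09

CH3CH2COOH ⇌ CH3CH2COO- + H+
Ka = 10^(−4.85) = 1.41 × 10^-5
From the ICE table, Ka = x²/(0.0469 − x) = 1.41 × 10^-5.
Since Ka ≪ C₀, x ≈ √(Ka·C₀) = 8.13 × 10^-4 M.
Check: 1.7% ionized — well under 5%, approximation valid.
pH = −log(8.13 × 10^-4) = 3.09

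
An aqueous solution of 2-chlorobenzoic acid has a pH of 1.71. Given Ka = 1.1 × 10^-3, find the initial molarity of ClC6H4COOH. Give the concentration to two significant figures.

C₀ = 3.7 × 10^-1 M

[H+] = 10^(-1.71) = 1.95 × 10^-2 M = x
Ka = x²/(C₀ − x) ⇒ C₀ = x + x²/Ka
C₀ = 1.95 × 10^-2 + (1.95 × 10^-2)²/(1.1 × 10^-3) = 3.65 × 10^-1 M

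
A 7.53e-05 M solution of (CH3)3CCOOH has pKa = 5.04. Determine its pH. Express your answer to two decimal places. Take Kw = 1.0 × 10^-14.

(CH3)3CCOOH ⇌ (CH3)3CCOO- + H+
Ka = 10^(−5.04) = 9.12 × 10^-6
Ka = x²/(7.53e-05 − x) = 9.12 × 10^-6
Here C₀/Ka ≈ 8.26, so the small-x approximation fails. Use the quadratic:
x = (−Ka + √(Ka² + 4·Ka·C₀))/2 = 2.20 × 10^-5 M
pH = −log[H+] = −log(2.20 × 10^-5) = 4.66

pH = 4.66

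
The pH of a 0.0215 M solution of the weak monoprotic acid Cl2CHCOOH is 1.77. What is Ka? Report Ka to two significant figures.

Ka = 6.4 × 10^-2

[H+] = 10^(-1.77) = 1.70 × 10^-2 M
At equilibrium [HA] = 0.0215 − 1.70 × 10^-2 = 4.50 × 10^-3 M
Ka = [H+][A-]/[HA] = (1.70 × 10^-2)² / 4.50 × 10^-3 = 6.4 × 10^-2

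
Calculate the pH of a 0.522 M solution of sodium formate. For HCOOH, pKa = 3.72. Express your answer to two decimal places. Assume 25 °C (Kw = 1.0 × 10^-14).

HCOO- is the conjugate base of the weak acid HCOOH.
Ka = 10^(−3.72) = 1.91 × 10^-4
Kb = Kw/Ka = 1.0×10^-14 / 1.91 × 10^-4 = 5.24 × 10^-11
Kb = x²/(0.522 − x) = 5.24 × 10^-11
Assume x ≪ 0.522: x ≈ √(5.24 × 10^-11 × 0.522) = 5.23 × 10^-6 M
Check: 0.001% ionized — well under 5%, approximation valid.
pOH = −log(5.23 × 10^-6) = 5.28; pH = 14.00 − 5.28 = 8.72

pH = 8.72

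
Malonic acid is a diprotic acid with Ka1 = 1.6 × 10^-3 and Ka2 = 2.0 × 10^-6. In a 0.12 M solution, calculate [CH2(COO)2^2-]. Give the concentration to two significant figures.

First ionization gives [H+] ≈ [CH2(COOH)COO-] = 1.31 × 10^-2 M.
Second step: Ka2 = [H+][CH2(COO)2^2-]/[CH2(COOH)COO-] ≈ [CH2(COO)2^2-] (since [H+] ≈ [CH2(COOH)COO-]).
So [CH2(COO)2^2-] ≈ Ka2.

2.0 × 10^-6 M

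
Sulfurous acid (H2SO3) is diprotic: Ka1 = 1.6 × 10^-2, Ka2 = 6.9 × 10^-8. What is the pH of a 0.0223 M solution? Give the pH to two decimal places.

pH = 1.90

Ka1 ≫ Ka2, so treat the first dissociation as the only significant source of H+.
Ka1 = x²/(0.0223 − x) = 1.6 × 10^-2
Solving the quadratic: x = (−Ka1 + √(Ka1² + 4·Ka1·C₀))/2 = 1.25 × 10^-2 M
pH = −log(1.25 × 10^-2) = 1.90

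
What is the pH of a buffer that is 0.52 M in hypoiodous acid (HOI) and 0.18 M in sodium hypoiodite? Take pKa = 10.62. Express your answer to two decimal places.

pH = 10.16

Using pH = pKa + log([base]/[acid]) with [base]/[acid] = 0.18/0.52:
pH = 10.62 + (-0.461) = 10.16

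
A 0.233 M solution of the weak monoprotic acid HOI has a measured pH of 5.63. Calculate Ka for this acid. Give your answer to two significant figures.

Ka = 2.4 × 10^-11

[H+] = 10^(-5.63) = 2.34 × 10^-6 M
At equilibrium [HA] = 0.233 − 2.34 × 10^-6 = 2.33 × 10^-1 M
Ka = [H+][A-]/[HA] = (2.34 × 10^-6)² / 2.33 × 10^-1 = 2.4 × 10^-11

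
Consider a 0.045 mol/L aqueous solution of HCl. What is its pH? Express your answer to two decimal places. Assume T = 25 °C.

HCl is a strong acid and dissociates completely, so [H+] = 0.045 M.
pH = -log(0.045) = 1.35

pH = 1.35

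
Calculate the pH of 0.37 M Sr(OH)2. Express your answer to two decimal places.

Sr(OH)2 is a strong base (each formula unit releases 2 OH-); [OH-] = 0.74 M.
pOH = -log(0.74) = 0.13
pH = 14.00 - 0.13 = 13.87

pH = 13.87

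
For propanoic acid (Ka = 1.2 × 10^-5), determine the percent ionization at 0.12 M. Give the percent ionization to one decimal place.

1.0%

CH3CH2COOH ⇌ CH3CH2COO- + H+; let x = [H+] at equilibrium.
x ≈ √(Ka·C₀) = √(1.2 × 10^-5 × 0.12) = 1.20 × 10^-3 M
Fraction ionized = 1.20 × 10^-3 / 0.12 = 0.0100 → 1.0%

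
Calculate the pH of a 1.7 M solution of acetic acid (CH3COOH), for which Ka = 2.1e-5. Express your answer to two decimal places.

CH3COOH ⇌ CH3COO- + H+
Ka = [H+]²/(1.7 − [H+]) = 2.1 × 10^-5
Since Ka ≪ C₀, [H+] ≈ √(Ka·C₀) = 5.97 × 10^-3 M.
pH = −log(5.97 × 10^-3) = 2.22

pH = 2.22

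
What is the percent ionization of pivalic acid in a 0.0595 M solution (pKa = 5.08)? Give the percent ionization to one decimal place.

1.2%

(CH3)3CCOOH ⇌ (CH3)3CCOO- + H+; let x = [H+] at equilibrium.
Ka = 10^(−5.08) = 8.32 × 10^-6
x ≈ √(Ka·C₀) = √(8.32 × 10^-6 × 0.0595) = 7.04 × 10^-4 M
% ionization = x/C₀ × 100% = 7.04 × 10^-4/0.0595 × 100% = 1.2%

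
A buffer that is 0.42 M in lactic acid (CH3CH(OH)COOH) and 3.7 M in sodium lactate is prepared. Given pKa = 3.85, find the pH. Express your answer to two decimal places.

pH = pKa + log([A⁻]/[HA]) = 3.85 + log(3.7/0.42)
pH = 3.85 + (+0.945) = 4.79

pH = 4.79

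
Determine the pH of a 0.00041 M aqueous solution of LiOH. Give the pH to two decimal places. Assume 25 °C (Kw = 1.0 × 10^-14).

pH = 10.61

LiOH is a strong base; [OH-] = 0.00041 M.
pOH = -log(0.00041) = 3.39
pH = 14.00 - 3.39 = 10.61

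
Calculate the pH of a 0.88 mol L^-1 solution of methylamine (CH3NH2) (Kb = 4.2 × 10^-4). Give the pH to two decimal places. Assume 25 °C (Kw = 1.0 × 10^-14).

pH = 12.28

CH3NH2 + H2O ⇌ CH3NH3+ + OH-
Kb = x²/(0.88 − x) = 4.2 × 10^-4
Since Kb ≪ C₀, x ≈ √(Kb·C₀) = 1.92 × 10^-2 M.
pOH = 1.72, so pH = 14.00 − pOH = 12.28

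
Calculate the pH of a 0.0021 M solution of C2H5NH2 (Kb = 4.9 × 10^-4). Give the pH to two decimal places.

pH = 10.90

C2H5NH2 + H2O ⇌ C2H5NH3+ + OH-
From the ICE table, Kb = [OH-]²/(0.0021 − [OH-]) = 4.9 × 10^-4.
The 5% rule fails; solving [OH-]² + Kb·[OH-] − Kb·C₀ = 0 exactly:
[OH-] = (−Kb + √(Kb² + 4·Kb·C₀))/2 = 7.99 × 10^-4 M
pOH = 3.10, so pH = 14.00 − pOH = 10.90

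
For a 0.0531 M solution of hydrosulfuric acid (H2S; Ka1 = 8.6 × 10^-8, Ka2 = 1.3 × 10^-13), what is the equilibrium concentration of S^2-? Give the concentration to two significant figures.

First ionization gives [H+] ≈ [HS-] = 6.76 × 10^-5 M.
Second step: Ka2 = [H+][S^2-]/[HS-] ≈ [S^2-] (since [H+] ≈ [HS-]).
So [S^2-] ≈ Ka2.

1.3 × 10^-13 M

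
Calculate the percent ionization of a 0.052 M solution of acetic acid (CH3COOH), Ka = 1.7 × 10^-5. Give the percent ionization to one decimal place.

CH3COOH ⇌ CH3COO- + H+; let x = [H+] at equilibrium.
x ≈ √(Ka·C₀) = √(1.7 × 10^-5 × 0.052) = 9.40 × 10^-4 M
Fraction ionized = 9.40 × 10^-4 / 0.052 = 0.0181 → 1.8%

1.8%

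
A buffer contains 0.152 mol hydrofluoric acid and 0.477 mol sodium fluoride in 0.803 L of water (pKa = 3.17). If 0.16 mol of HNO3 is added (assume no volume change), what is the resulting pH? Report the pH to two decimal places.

pH = 3.18

After neutralization: n(HF) = 0.312 mol, n(F-) = 0.317 mol.
Henderson–Hasselbalch with mole ratio 0.317/0.312: pH = 3.17 + (+0.007)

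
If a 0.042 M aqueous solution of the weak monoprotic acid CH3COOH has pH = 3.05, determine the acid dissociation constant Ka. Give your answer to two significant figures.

[H+] = 10^(-3.05) = 8.91 × 10^-4 M
At equilibrium [HA] = 0.042 − 8.91 × 10^-4 = 4.11 × 10^-2 M
Ka = [H+][A-]/[HA] = (8.91 × 10^-4)² / 4.11 × 10^-2 = 1.9 × 10^-5

Ka = 1.9 × 10^-5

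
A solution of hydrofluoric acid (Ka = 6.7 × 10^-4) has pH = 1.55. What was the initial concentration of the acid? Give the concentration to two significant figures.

[H+] = 10^(-1.55) = 2.82 × 10^-2 M = x
Ka = x²/(C₀ − x) ⇒ C₀ = x + x²/Ka
C₀ = 2.82 × 10^-2 + (2.82 × 10^-2)²/(6.7 × 10^-4) = 1.22 M

C₀ = 1.2 M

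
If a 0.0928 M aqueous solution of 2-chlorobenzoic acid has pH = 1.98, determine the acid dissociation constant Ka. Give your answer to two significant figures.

[H+] = 10^(-1.98) = 1.05 × 10^-2 M
At equilibrium [HA] = 0.0928 − 1.05 × 10^-2 = 8.23 × 10^-2 M
Ka = [H+][A-]/[HA] = (1.05 × 10^-2)² / 8.23 × 10^-2 = 1.3 × 10^-3

Ka = 1.3 × 10^-3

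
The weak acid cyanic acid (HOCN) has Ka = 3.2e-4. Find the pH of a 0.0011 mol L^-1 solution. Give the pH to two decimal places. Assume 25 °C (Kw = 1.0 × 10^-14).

HOCN ⇌ OCN- + H+
From the ICE table, Ka = [H+]²/(0.0011 − [H+]) = 3.2 × 10^-4.
Here C₀/Ka ≈ 3.44, so the small-[H+] approximation fails. Use the quadratic:
[H+] = [−0.00032 + √(0.00032² + 1.41e-06)]/2 = 4.54 × 10^-4 M
pH = −log(4.54 × 10^-4) = 3.34

pH = 3.34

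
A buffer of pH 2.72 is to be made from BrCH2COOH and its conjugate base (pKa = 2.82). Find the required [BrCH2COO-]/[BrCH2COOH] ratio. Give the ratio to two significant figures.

pH = pKa + log(r) ⇒ log(r) = 2.72 − 2.82 = -0.10
r = [BrCH2COO-]/[BrCH2COOH] = 10^(-0.10) = 0.794

ratio = 0.79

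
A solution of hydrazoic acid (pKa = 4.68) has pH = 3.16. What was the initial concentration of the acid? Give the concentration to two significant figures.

C₀ = 2.4 × 10^-2 M

[H+] = 10^(-3.16) = 6.92 × 10^-4 M = x
Ka = 10^(−4.68) = 2.09 × 10^-5
Ka = x²/(C₀ − x) ⇒ C₀ = x + x²/Ka
C₀ = 6.92 × 10^-4 + (6.92 × 10^-4)²/(2.09 × 10^-5) = 2.36 × 10^-2 M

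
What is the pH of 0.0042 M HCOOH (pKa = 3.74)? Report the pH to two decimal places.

pH = 3.10

HCOOH ⇌ HCOO- + H+
Ka = 10^(−3.74) = 1.82 × 10^-4
Ka = [H+]²/(0.0042 − [H+]) = 1.82 × 10^-4
The 5% rule fails; solving [H+]² + Ka·[H+] − Ka·C₀ = 0 exactly:
[H+] = (−Ka + √(Ka² + 4·Ka·C₀))/2 = 7.88 × 10^-4 M
pH = −log[H+] = −log(7.88 × 10^-4) = 3.10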